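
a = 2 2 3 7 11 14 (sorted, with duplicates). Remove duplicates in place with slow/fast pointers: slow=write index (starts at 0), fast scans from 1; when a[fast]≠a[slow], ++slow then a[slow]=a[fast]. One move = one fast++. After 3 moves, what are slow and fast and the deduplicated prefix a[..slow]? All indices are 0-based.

slow=0 fast=1: a[fast]=2=a[slow] dup, fast++
slow=0 fast=2: a[fast]=3≠a[slow]=2 write a[1]=3, slow++,fast++
slow=1 fast=3: a[fast]=7≠a[slow]=3 write a[2]=7, slow++,fast++

slow=2, fast=4, prefix=[2, 3, 7]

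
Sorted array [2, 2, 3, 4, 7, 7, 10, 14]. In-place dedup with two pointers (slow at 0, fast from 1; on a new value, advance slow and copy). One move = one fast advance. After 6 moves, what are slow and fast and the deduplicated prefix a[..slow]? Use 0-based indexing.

slow=4, fast=7, prefix=[2, 3, 4, 7, 10]

slow=0 fast=1: a[fast]=2=a[slow] dup, fast++
slow=0 fast=2: a[fast]=3≠a[slow]=2 write a[1]=3, slow++,fast++
slow=1 fast=3: a[fast]=4≠a[slow]=3 write a[2]=4, slow++,fast++
slow=2 fast=4: a[fast]=7≠a[slow]=4 write a[3]=7, slow++,fast++
slow=3 fast=5: a[fast]=7=a[slow] dup, fast++
slow=3 fast=6: a[fast]=10≠a[slow]=7 write a[4]=10, slow++,fast++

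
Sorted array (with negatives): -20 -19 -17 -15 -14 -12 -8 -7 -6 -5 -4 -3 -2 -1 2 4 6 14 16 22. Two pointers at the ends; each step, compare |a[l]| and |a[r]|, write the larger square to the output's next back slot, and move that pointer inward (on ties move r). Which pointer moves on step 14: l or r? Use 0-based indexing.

l=0 r=19: |-20|<=|22| out[19]=484, r--
l=0 r=18: |-20|>|16| out[18]=400, l++
l=1 r=18: |-19|>|16| out[17]=361, l++
l=2 r=18: |-17|>|16| out[16]=289, l++
l=3 r=18: |-15|<=|16| out[15]=256, r--
l=3 r=17: |-15|>|14| out[14]=225, l++
l=4 r=17: |-14|<=|14| out[13]=196, r--
l=4 r=16: |-14|>|6| out[12]=196, l++
l=5 r=16: |-12|>|6| out[11]=144, l++
l=6 r=16: |-8|>|6| out[10]=64, l++
l=7 r=16: |-7|>|6| out[9]=49, l++
l=8 r=16: |-6|<=|6| out[8]=36, r--
l=8 r=15: |-6|>|4| out[7]=36, l++
l=9 r=15: |-5|>|4| out[6]=25, l++

l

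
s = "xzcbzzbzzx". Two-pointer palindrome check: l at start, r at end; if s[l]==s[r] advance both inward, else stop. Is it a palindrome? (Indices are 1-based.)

not a palindrome (mismatch at 3,8)

l=1 r=10: 'x'=='x', l++,r--
l=2 r=9: 'z'=='z', l++,r--
l=3 r=8: 'c'!='z', stop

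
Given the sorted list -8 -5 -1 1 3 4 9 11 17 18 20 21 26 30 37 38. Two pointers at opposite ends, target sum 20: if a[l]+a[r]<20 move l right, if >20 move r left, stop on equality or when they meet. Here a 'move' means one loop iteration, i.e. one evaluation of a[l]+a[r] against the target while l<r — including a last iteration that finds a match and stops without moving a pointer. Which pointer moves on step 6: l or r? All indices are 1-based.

l

[1,16] -8+38=30 >20 → r--
[1,15] -8+37=29 >20 → r--
[1,14] -8+30=22 >20 → r--
[1,13] -8+26=18 <20 → l++
[2,13] -5+26=21 >20 → r--
[2,12] -5+21=16 <20 → l++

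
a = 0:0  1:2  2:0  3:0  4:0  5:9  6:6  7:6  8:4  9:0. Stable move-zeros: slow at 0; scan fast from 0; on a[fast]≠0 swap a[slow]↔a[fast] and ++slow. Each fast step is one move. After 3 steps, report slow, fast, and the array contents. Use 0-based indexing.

slow=0 fast=0: a[fast]=0, fast++
slow=0 fast=1: a[fast]=2≠0 swap→a[0]=2, slow++,fast++
slow=1 fast=2: a[fast]=0, fast++

slow=1, fast=3, a=[2, 0, 0, 0, 0, 9, 6, 6, 4, 0]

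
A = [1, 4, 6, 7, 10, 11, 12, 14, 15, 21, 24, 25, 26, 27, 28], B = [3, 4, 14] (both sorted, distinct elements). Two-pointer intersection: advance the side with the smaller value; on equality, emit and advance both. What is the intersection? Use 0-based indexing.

[i=0,j=0] 1<3 → i++
[i=1,j=0] 4>3 → j++
[i=1,j=1] 4==4 emit → i++,j++
[i=2,j=2] 6<14 → i++
[i=3,j=2] 7<14 → i++
[i=4,j=2] 10<14 → i++
[i=5,j=2] 11<14 → i++
[i=6,j=2] 12<14 → i++
[i=7,j=2] 14==14 emit → i++,j++

intersection = [4, 14]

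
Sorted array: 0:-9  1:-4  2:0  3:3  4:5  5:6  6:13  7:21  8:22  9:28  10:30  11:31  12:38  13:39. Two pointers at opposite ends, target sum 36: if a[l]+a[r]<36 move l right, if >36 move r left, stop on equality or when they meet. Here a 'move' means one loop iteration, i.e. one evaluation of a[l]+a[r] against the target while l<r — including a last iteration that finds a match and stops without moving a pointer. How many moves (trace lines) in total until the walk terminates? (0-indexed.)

l=0 r=13: -9+39=30 <36, l++
l=1 r=13: -4+39=35 <36, l++
l=2 r=13: 0+39=39 >36, r--
l=2 r=12: 0+38=38 >36, r--
l=2 r=11: 0+31=31 <36, l++
l=3 r=11: 3+31=34 <36, l++
l=4 r=11: 5+31=36, found

7 moves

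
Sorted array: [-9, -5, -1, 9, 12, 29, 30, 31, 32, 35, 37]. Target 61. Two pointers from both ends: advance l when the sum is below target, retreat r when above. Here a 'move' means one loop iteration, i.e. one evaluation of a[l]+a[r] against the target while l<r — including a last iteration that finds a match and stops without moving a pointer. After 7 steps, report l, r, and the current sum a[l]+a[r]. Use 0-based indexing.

l=5, r=8, sum=61

[0,10] -9+37=28 <61 → l++
[1,10] -5+37=32 <61 → l++
[2,10] -1+37=36 <61 → l++
[3,10] 9+37=46 <61 → l++
[4,10] 12+37=49 <61 → l++
[5,10] 29+37=66 >61 → r--
[5,9] 29+35=64 >61 → r--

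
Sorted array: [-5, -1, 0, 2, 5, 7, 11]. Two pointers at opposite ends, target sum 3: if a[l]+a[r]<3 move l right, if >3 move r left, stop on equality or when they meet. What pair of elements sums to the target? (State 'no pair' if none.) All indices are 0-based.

no pair

[0,6] -5+11=6 >3 → r--
[0,5] -5+7=2 <3 → l++
[1,5] -1+7=6 >3 → r--
[1,4] -1+5=4 >3 → r--
[1,3] -1+2=1 <3 → l++
[2,3] 0+2=2 <3 → l++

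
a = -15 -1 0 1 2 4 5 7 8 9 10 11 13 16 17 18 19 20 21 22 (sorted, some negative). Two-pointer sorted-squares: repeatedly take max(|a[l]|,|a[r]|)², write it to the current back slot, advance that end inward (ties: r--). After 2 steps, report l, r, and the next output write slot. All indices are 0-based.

l=0 r=19: |-15|<=|22| out[19]=484, r--
l=0 r=18: |-15|<=|21| out[18]=441, r--

l=0, r=17, next write slot=17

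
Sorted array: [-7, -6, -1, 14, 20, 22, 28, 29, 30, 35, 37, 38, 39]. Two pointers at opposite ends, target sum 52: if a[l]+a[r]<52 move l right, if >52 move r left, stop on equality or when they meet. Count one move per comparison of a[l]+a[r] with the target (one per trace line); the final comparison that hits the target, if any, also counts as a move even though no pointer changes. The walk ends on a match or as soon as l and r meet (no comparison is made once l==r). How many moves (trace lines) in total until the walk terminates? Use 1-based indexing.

5 moves

l=1 r=13: -7+39=32 <52, l++
l=2 r=13: -6+39=33 <52, l++
l=3 r=13: -1+39=38 <52, l++
l=4 r=13: 14+39=53 >52, r--
l=4 r=12: 14+38=52, found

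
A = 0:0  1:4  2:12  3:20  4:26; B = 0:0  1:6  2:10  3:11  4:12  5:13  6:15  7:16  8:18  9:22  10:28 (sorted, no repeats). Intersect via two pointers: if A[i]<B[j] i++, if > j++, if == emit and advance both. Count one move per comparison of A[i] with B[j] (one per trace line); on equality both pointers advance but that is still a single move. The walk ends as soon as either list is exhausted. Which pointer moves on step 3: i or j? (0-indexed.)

i=0 j=0: 0==0 emit, i++,j++
i=1 j=1: 4<6, i++
i=2 j=1: 12>6, j++

j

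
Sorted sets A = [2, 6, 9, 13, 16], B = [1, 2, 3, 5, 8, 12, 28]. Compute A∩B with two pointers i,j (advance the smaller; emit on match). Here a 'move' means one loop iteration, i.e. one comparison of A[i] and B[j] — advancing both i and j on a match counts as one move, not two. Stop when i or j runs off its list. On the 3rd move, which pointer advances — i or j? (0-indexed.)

j

i=0 j=0: 2>1, j++
i=0 j=1: 2==2 emit, i++,j++
i=1 j=2: 6>3, j++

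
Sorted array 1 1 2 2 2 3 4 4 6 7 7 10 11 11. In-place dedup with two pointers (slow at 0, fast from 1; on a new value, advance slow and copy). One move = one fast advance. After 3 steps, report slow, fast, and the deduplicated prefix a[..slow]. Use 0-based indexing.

slow=1, fast=4, prefix=[1, 2]

slow=0 fast=1: a[fast]=1=a[slow] dup, fast++
slow=0 fast=2: a[fast]=2≠a[slow]=1 write a[1]=2, slow++,fast++
slow=1 fast=3: a[fast]=2=a[slow] dup, fast++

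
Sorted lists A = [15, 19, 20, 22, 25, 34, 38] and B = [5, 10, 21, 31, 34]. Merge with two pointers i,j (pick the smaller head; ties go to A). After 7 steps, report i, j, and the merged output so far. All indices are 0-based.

[i=0,j=0] A[i]=15>B[j]=5 take 5 → j++
[i=0,j=1] A[i]=15>B[j]=10 take 10 → j++
[i=0,j=2] A[i]=15<=B[j]=21 take 15 → i++
[i=1,j=2] A[i]=19<=B[j]=21 take 19 → i++
[i=2,j=2] A[i]=20<=B[j]=21 take 20 → i++
[i=3,j=2] A[i]=22>B[j]=21 take 21 → j++
[i=3,j=3] A[i]=22<=B[j]=31 take 22 → i++

i=4, j=3, merged so far=[5, 10, 15, 19, 20, 21, 22]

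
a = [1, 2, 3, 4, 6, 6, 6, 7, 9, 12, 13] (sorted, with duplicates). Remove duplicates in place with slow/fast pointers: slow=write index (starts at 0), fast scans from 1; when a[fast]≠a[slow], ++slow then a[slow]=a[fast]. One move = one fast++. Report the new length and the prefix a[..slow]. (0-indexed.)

slow=0 fast=1: a[fast]=2≠a[slow]=1 write a[1]=2, slow++,fast++
slow=1 fast=2: a[fast]=3≠a[slow]=2 write a[2]=3, slow++,fast++
slow=2 fast=3: a[fast]=4≠a[slow]=3 write a[3]=4, slow++,fast++
slow=3 fast=4: a[fast]=6≠a[slow]=4 write a[4]=6, slow++,fast++
slow=4 fast=5: a[fast]=6=a[slow] dup, fast++
slow=4 fast=6: a[fast]=6=a[slow] dup, fast++
slow=4 fast=7: a[fast]=7≠a[slow]=6 write a[5]=7, slow++,fast++
slow=5 fast=8: a[fast]=9≠a[slow]=7 write a[6]=9, slow++,fast++
slow=6 fast=9: a[fast]=12≠a[slow]=9 write a[7]=12, slow++,fast++
slow=7 fast=10: a[fast]=13≠a[slow]=12 write a[8]=13, slow++,fast++

length 9; prefix = [1, 2, 3, 4, 6, 7, 9, 12, 13]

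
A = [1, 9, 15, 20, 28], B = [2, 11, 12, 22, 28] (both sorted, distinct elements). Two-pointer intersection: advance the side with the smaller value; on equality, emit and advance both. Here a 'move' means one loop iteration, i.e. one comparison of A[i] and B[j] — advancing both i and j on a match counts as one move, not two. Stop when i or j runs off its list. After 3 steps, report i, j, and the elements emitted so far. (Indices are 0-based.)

i=2, j=1, emitted=[]

[i=0,j=0] 1<2 → i++
[i=1,j=0] 9>2 → j++
[i=1,j=1] 9<11 → i++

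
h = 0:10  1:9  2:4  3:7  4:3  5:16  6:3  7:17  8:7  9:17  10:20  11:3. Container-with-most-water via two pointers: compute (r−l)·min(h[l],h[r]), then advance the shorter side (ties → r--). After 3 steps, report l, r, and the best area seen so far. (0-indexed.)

l=0 r=11: min(10,3)*11=33 best=33 *, r--
l=0 r=10: min(10,20)*10=100 best=100 *, l++
l=1 r=10: min(9,20)*9=81 best=100, l++

l=2, r=10, best area=100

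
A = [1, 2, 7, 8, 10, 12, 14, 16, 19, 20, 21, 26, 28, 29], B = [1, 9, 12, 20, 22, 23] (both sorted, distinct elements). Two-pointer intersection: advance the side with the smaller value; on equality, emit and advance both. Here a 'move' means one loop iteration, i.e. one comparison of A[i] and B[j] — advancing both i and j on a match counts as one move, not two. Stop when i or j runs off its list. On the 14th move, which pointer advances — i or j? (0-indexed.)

[i=0,j=0] 1==1 emit → i++,j++
[i=1,j=1] 2<9 → i++
[i=2,j=1] 7<9 → i++
[i=3,j=1] 8<9 → i++
[i=4,j=1] 10>9 → j++
[i=4,j=2] 10<12 → i++
[i=5,j=2] 12==12 emit → i++,j++
[i=6,j=3] 14<20 → i++
[i=7,j=3] 16<20 → i++
[i=8,j=3] 19<20 → i++
[i=9,j=3] 20==20 emit → i++,j++
[i=10,j=4] 21<22 → i++
[i=11,j=4] 26>22 → j++
[i=11,j=5] 26>23 → j++

j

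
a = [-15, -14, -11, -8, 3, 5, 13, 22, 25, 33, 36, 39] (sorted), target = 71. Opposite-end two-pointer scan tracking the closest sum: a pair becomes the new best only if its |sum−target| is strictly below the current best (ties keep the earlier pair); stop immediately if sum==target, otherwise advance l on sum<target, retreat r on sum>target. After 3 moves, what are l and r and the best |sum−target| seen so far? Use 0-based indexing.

l=3, r=11, best |Δ|=43

l=0 r=11: -15+39=24 d=47 *, l++
l=1 r=11: -14+39=25 d=46 *, l++
l=2 r=11: -11+39=28 d=43 *, l++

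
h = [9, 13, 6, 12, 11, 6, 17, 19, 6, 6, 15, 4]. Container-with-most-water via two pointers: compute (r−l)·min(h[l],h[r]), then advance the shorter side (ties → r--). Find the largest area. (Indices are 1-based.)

max area = 117

[1,12] min(9,4)*11=44 best=44 * → r--
[1,11] min(9,15)*10=90 best=90 * → l++
[2,11] min(13,15)*9=117 best=117 * → l++
[3,11] min(6,15)*8=48 best=117 → l++
[4,11] min(12,15)*7=84 best=117 → l++
[5,11] min(11,15)*6=66 best=117 → l++
[6,11] min(6,15)*5=30 best=117 → l++
[7,11] min(17,15)*4=60 best=117 → r--
[7,10] min(17,6)*3=18 best=117 → r--
[7,9] min(17,6)*2=12 best=117 → r--
[7,8] min(17,19)*1=17 best=117 → l++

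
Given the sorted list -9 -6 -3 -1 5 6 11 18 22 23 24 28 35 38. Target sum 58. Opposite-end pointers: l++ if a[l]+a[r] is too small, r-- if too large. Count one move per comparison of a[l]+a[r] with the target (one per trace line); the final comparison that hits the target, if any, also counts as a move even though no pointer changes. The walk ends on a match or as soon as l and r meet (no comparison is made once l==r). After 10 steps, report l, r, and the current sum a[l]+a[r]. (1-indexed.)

l=10, r=13, sum=58

[1,14] -9+38=29 <58 → l++
[2,14] -6+38=32 <58 → l++
[3,14] -3+38=35 <58 → l++
[4,14] -1+38=37 <58 → l++
[5,14] 5+38=43 <58 → l++
[6,14] 6+38=44 <58 → l++
[7,14] 11+38=49 <58 → l++
[8,14] 18+38=56 <58 → l++
[9,14] 22+38=60 >58 → r--
[9,13] 22+35=57 <58 → l++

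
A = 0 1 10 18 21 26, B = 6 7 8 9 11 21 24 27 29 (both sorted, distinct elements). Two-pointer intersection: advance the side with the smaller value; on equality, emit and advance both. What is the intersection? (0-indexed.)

[i=0,j=0] 0<6 → i++
[i=1,j=0] 1<6 → i++
[i=2,j=0] 10>6 → j++
[i=2,j=1] 10>7 → j++
[i=2,j=2] 10>8 → j++
[i=2,j=3] 10>9 → j++
[i=2,j=4] 10<11 → i++
[i=3,j=4] 18>11 → j++
[i=3,j=5] 18<21 → i++
[i=4,j=5] 21==21 emit → i++,j++
[i=5,j=6] 26>24 → j++
[i=5,j=7] 26<27 → i++

intersection = [21]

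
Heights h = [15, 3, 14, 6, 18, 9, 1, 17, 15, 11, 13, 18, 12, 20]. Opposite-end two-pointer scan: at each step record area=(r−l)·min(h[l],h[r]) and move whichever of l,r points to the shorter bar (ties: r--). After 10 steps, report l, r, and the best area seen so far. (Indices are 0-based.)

l=10, r=13, best area=195

[0,13] min(15,20)*13=195 best=195 * → l++
[1,13] min(3,20)*12=36 best=195 → l++
[2,13] min(14,20)*11=154 best=195 → l++
[3,13] min(6,20)*10=60 best=195 → l++
[4,13] min(18,20)*9=162 best=195 → l++
[5,13] min(9,20)*8=72 best=195 → l++
[6,13] min(1,20)*7=7 best=195 → l++
[7,13] min(17,20)*6=102 best=195 → l++
[8,13] min(15,20)*5=75 best=195 → l++
[9,13] min(11,20)*4=44 best=195 → l++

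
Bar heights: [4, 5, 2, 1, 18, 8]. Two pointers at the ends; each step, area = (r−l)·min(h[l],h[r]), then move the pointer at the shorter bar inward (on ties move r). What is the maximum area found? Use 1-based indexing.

l=1 r=6: min(4,8)*5=20 best=20 *, l++
l=2 r=6: min(5,8)*4=20 best=20, l++
l=3 r=6: min(2,8)*3=6 best=20, l++
l=4 r=6: min(1,8)*2=2 best=20, l++
l=5 r=6: min(18,8)*1=8 best=20, r--

max area = 20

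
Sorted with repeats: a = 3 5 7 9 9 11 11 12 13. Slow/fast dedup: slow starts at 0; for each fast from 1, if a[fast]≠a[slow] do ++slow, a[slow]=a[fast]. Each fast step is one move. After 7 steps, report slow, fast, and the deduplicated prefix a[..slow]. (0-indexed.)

slow=5, fast=8, prefix=[3, 5, 7, 9, 11, 12]

slow=0 fast=1: a[fast]=5≠a[slow]=3 write a[1]=5, slow++,fast++
slow=1 fast=2: a[fast]=7≠a[slow]=5 write a[2]=7, slow++,fast++
slow=2 fast=3: a[fast]=9≠a[slow]=7 write a[3]=9, slow++,fast++
slow=3 fast=4: a[fast]=9=a[slow] dup, fast++
slow=3 fast=5: a[fast]=11≠a[slow]=9 write a[4]=11, slow++,fast++
slow=4 fast=6: a[fast]=11=a[slow] dup, fast++
slow=4 fast=7: a[fast]=12≠a[slow]=11 write a[5]=12, slow++,fast++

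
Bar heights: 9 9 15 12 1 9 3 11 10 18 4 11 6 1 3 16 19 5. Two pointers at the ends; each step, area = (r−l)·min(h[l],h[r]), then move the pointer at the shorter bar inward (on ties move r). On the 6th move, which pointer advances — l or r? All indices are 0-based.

[0,17] min(9,5)*17=85 best=85 * → r--
[0,16] min(9,19)*16=144 best=144 * → l++
[1,16] min(9,19)*15=135 best=144 → l++
[2,16] min(15,19)*14=210 best=210 * → l++
[3,16] min(12,19)*13=156 best=210 → l++
[4,16] min(1,19)*12=12 best=210 → l++

l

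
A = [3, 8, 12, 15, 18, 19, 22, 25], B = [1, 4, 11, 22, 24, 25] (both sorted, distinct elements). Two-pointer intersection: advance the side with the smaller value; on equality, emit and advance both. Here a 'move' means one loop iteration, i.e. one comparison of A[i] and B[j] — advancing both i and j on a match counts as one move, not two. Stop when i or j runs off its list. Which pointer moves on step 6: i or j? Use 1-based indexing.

[i=1,j=1] 3>1 → j++
[i=1,j=2] 3<4 → i++
[i=2,j=2] 8>4 → j++
[i=2,j=3] 8<11 → i++
[i=3,j=3] 12>11 → j++
[i=3,j=4] 12<22 → i++

i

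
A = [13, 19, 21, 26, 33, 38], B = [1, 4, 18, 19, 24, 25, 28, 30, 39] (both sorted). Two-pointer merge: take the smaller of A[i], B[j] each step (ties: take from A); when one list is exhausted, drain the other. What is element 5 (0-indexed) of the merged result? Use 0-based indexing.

merged[5] = 19

[i=0,j=0] A[i]=13>B[j]=1 take 1 → j++
[i=0,j=1] A[i]=13>B[j]=4 take 4 → j++
[i=0,j=2] A[i]=13<=B[j]=18 take 13 → i++
[i=1,j=2] A[i]=19>B[j]=18 take 18 → j++
[i=1,j=3] A[i]=19<=B[j]=19 take 19 → i++
[i=2,j=3] A[i]=21>B[j]=19 take 19 → j++
[i=2,j=4] A[i]=21<=B[j]=24 take 21 → i++
[i=3,j=4] A[i]=26>B[j]=24 take 24 → j++
[i=3,j=5] A[i]=26>B[j]=25 take 25 → j++
[i=3,j=6] A[i]=26<=B[j]=28 take 26 → i++
[i=4,j=6] A[i]=33>B[j]=28 take 28 → j++
[i=4,j=7] A[i]=33>B[j]=30 take 30 → j++
[i=4,j=8] A[i]=33<=B[j]=39 take 33 → i++
[i=5,j=8] A[i]=38<=B[j]=39 take 38 → i++
[i=6,j=8] A done, take B[j]=39 → j++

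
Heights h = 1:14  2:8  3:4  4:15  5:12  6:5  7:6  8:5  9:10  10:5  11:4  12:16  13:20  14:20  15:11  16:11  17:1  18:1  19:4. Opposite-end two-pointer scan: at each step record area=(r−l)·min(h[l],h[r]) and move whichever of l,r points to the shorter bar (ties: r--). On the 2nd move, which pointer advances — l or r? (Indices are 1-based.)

l=1 r=19: min(14,4)*18=72 best=72 *, r--
l=1 r=18: min(14,1)*17=17 best=72, r--

r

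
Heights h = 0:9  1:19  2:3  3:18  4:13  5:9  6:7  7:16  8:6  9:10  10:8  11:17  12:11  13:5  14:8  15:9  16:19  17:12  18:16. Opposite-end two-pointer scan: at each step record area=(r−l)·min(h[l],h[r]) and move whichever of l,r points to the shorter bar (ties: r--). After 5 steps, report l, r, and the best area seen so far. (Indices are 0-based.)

l=1, r=14, best area=285

[0,18] min(9,16)*18=162 best=162 * → l++
[1,18] min(19,16)*17=272 best=272 * → r--
[1,17] min(19,12)*16=192 best=272 → r--
[1,16] min(19,19)*15=285 best=285 * → r--
[1,15] min(19,9)*14=126 best=285 → r--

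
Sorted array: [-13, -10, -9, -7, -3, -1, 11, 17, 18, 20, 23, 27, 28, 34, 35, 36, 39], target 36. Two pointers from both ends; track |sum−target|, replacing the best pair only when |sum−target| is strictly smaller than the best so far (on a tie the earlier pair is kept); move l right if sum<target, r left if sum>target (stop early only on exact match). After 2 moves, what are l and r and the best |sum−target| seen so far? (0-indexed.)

l=2, r=16, best |Δ|=7

[0,16] -13+39=26 d=10 * → l++
[1,16] -10+39=29 d=7 * → l++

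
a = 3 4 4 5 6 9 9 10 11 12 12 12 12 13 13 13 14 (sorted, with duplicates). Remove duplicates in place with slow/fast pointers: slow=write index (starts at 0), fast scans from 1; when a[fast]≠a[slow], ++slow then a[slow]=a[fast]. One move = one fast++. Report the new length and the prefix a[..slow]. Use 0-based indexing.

length 10; prefix = [3, 4, 5, 6, 9, 10, 11, 12, 13, 14]

slow=0 fast=1: a[fast]=4≠a[slow]=3 write a[1]=4, slow++,fast++
slow=1 fast=2: a[fast]=4=a[slow] dup, fast++
slow=1 fast=3: a[fast]=5≠a[slow]=4 write a[2]=5, slow++,fast++
slow=2 fast=4: a[fast]=6≠a[slow]=5 write a[3]=6, slow++,fast++
slow=3 fast=5: a[fast]=9≠a[slow]=6 write a[4]=9, slow++,fast++
slow=4 fast=6: a[fast]=9=a[slow] dup, fast++
slow=4 fast=7: a[fast]=10≠a[slow]=9 write a[5]=10, slow++,fast++
slow=5 fast=8: a[fast]=11≠a[slow]=10 write a[6]=11, slow++,fast++
slow=6 fast=9: a[fast]=12≠a[slow]=11 write a[7]=12, slow++,fast++
slow=7 fast=10: a[fast]=12=a[slow] dup, fast++
slow=7 fast=11: a[fast]=12=a[slow] dup, fast++
slow=7 fast=12: a[fast]=12=a[slow] dup, fast++
slow=7 fast=13: a[fast]=13≠a[slow]=12 write a[8]=13, slow++,fast++
slow=8 fast=14: a[fast]=13=a[slow] dup, fast++
slow=8 fast=15: a[fast]=13=a[slow] dup, fast++
slow=8 fast=16: a[fast]=14≠a[slow]=13 write a[9]=14, slow++,fast++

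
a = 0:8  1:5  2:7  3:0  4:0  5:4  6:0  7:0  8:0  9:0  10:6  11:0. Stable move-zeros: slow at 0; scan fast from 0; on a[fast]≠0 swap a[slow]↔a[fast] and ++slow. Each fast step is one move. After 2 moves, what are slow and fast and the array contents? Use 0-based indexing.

slow=0 fast=0: a[fast]=8≠0 swap→a[0]=8, slow++,fast++
slow=1 fast=1: a[fast]=5≠0 swap→a[1]=5, slow++,fast++

slow=2, fast=2, a=[8, 5, 7, 0, 0, 4, 0, 0, 0, 0, 6, 0]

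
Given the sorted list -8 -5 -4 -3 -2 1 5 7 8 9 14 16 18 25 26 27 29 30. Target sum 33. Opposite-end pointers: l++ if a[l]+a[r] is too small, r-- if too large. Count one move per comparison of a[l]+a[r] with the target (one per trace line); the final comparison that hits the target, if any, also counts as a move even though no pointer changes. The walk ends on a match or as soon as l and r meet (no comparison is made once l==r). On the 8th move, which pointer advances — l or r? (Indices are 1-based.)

[1,18] -8+30=22 <33 → l++
[2,18] -5+30=25 <33 → l++
[3,18] -4+30=26 <33 → l++
[4,18] -3+30=27 <33 → l++
[5,18] -2+30=28 <33 → l++
[6,18] 1+30=31 <33 → l++
[7,18] 5+30=35 >33 → r--
[7,17] 5+29=34 >33 → r--

r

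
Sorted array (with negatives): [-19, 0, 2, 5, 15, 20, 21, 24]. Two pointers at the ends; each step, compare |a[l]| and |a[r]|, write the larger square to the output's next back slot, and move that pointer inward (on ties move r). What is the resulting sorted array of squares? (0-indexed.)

[0,7] |-19|<=|24| out[7]=576 → r--
[0,6] |-19|<=|21| out[6]=441 → r--
[0,5] |-19|<=|20| out[5]=400 → r--
[0,4] |-19|>|15| out[4]=361 → l++
[1,4] |0|<=|15| out[3]=225 → r--
[1,3] |0|<=|5| out[2]=25 → r--
[1,2] |0|<=|2| out[1]=4 → r--
[1,1] |0|<=|0| out[0]=0 → r--

[0, 4, 25, 225, 361, 400, 441, 576]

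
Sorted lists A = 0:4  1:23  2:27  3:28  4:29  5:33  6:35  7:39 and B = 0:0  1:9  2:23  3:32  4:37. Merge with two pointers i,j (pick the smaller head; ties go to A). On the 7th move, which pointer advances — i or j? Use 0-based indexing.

i=0 j=0: A[i]=4>B[j]=0 take 0, j++
i=0 j=1: A[i]=4<=B[j]=9 take 4, i++
i=1 j=1: A[i]=23>B[j]=9 take 9, j++
i=1 j=2: A[i]=23<=B[j]=23 take 23, i++
i=2 j=2: A[i]=27>B[j]=23 take 23, j++
i=2 j=3: A[i]=27<=B[j]=32 take 27, i++
i=3 j=3: A[i]=28<=B[j]=32 take 28, i++

i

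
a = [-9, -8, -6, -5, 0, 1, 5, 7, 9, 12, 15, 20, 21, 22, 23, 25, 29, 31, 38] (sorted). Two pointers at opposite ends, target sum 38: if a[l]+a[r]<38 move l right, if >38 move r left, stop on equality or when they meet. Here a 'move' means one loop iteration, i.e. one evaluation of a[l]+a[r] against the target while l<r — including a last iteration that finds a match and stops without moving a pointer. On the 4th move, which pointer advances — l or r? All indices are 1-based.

[1,19] -9+38=29 <38 → l++
[2,19] -8+38=30 <38 → l++
[3,19] -6+38=32 <38 → l++
[4,19] -5+38=33 <38 → l++

l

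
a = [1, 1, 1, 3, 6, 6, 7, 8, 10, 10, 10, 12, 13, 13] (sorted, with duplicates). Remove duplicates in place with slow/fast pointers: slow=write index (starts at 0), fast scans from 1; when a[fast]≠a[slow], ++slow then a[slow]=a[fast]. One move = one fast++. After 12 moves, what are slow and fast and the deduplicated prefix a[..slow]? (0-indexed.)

(s=0,f=1) a[fast]=1=a[slow] dup → fast++
(s=0,f=2) a[fast]=1=a[slow] dup → fast++
(s=0,f=3) a[fast]=3≠a[slow]=1 write a[1]=3 → slow++,fast++
(s=1,f=4) a[fast]=6≠a[slow]=3 write a[2]=6 → slow++,fast++
(s=2,f=5) a[fast]=6=a[slow] dup → fast++
(s=2,f=6) a[fast]=7≠a[slow]=6 write a[3]=7 → slow++,fast++
(s=3,f=7) a[fast]=8≠a[slow]=7 write a[4]=8 → slow++,fast++
(s=4,f=8) a[fast]=10≠a[slow]=8 write a[5]=10 → slow++,fast++
(s=5,f=9) a[fast]=10=a[slow] dup → fast++
(s=5,f=10) a[fast]=10=a[slow] dup → fast++
(s=5,f=11) a[fast]=12≠a[slow]=10 write a[6]=12 → slow++,fast++
(s=6,f=12) a[fast]=13≠a[slow]=12 write a[7]=13 → slow++,fast++

slow=7, fast=13, prefix=[1, 3, 6, 7, 8, 10, 12, 13]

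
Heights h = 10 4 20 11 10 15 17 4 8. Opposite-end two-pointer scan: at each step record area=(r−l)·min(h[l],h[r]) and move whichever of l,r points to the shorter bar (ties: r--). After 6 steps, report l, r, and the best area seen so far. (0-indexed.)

l=0 r=8: min(10,8)*8=64 best=64 *, r--
l=0 r=7: min(10,4)*7=28 best=64, r--
l=0 r=6: min(10,17)*6=60 best=64, l++
l=1 r=6: min(4,17)*5=20 best=64, l++
l=2 r=6: min(20,17)*4=68 best=68 *, r--
l=2 r=5: min(20,15)*3=45 best=68, r--

l=2, r=4, best area=68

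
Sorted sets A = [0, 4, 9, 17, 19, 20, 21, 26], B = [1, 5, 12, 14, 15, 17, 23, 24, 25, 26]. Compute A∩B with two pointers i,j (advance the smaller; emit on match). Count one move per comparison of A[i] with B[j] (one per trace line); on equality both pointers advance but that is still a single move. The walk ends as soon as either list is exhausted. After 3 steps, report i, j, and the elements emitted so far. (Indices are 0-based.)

i=2, j=1, emitted=[]

[i=0,j=0] 0<1 → i++
[i=1,j=0] 4>1 → j++
[i=1,j=1] 4<5 → i++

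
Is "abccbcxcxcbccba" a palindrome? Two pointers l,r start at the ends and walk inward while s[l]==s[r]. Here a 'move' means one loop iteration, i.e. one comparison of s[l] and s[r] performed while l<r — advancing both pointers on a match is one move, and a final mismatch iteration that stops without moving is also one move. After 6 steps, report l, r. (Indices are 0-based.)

[0,14] 'a'=='a' → l++,r--
[1,13] 'b'=='b' → l++,r--
[2,12] 'c'=='c' → l++,r--
[3,11] 'c'=='c' → l++,r--
[4,10] 'b'=='b' → l++,r--
[5,9] 'c'=='c' → l++,r--

l=6, r=8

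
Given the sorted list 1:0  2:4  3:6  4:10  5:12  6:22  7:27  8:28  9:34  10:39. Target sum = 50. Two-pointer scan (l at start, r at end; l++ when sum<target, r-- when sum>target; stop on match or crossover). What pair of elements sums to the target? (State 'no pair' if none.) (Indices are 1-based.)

(22, 28)

l=1 r=10: 0+39=39 <50, l++
l=2 r=10: 4+39=43 <50, l++
l=3 r=10: 6+39=45 <50, l++
l=4 r=10: 10+39=49 <50, l++
l=5 r=10: 12+39=51 >50, r--
l=5 r=9: 12+34=46 <50, l++
l=6 r=9: 22+34=56 >50, r--
l=6 r=8: 22+28=50, found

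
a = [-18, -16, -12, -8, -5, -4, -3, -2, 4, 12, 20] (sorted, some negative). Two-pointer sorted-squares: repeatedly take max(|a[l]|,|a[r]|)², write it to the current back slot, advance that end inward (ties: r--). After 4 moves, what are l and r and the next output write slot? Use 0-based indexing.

l=2, r=8, next write slot=6

l=0 r=10: |-18|<=|20| out[10]=400, r--
l=0 r=9: |-18|>|12| out[9]=324, l++
l=1 r=9: |-16|>|12| out[8]=256, l++
l=2 r=9: |-12|<=|12| out[7]=144, r--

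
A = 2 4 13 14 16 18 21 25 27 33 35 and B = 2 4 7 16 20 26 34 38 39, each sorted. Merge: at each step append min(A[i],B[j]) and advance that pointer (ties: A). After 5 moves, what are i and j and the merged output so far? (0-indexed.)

[i=0,j=0] A[i]=2<=B[j]=2 take 2 → i++
[i=1,j=0] A[i]=4>B[j]=2 take 2 → j++
[i=1,j=1] A[i]=4<=B[j]=4 take 4 → i++
[i=2,j=1] A[i]=13>B[j]=4 take 4 → j++
[i=2,j=2] A[i]=13>B[j]=7 take 7 → j++

i=2, j=3, merged so far=[2, 2, 4, 4, 7]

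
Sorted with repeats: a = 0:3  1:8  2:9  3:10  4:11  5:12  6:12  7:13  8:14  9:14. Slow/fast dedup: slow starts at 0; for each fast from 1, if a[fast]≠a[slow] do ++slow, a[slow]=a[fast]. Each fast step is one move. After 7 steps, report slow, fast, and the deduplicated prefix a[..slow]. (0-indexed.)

slow=6, fast=8, prefix=[3, 8, 9, 10, 11, 12, 13]

slow=0 fast=1: a[fast]=8≠a[slow]=3 write a[1]=8, slow++,fast++
slow=1 fast=2: a[fast]=9≠a[slow]=8 write a[2]=9, slow++,fast++
slow=2 fast=3: a[fast]=10≠a[slow]=9 write a[3]=10, slow++,fast++
slow=3 fast=4: a[fast]=11≠a[slow]=10 write a[4]=11, slow++,fast++
slow=4 fast=5: a[fast]=12≠a[slow]=11 write a[5]=12, slow++,fast++
slow=5 fast=6: a[fast]=12=a[slow] dup, fast++
slow=5 fast=7: a[fast]=13≠a[slow]=12 write a[6]=13, slow++,fast++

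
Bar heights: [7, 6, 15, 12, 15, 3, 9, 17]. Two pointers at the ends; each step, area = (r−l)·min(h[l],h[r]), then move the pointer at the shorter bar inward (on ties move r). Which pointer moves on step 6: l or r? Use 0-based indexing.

l

l=0 r=7: min(7,17)*7=49 best=49 *, l++
l=1 r=7: min(6,17)*6=36 best=49, l++
l=2 r=7: min(15,17)*5=75 best=75 *, l++
l=3 r=7: min(12,17)*4=48 best=75, l++
l=4 r=7: min(15,17)*3=45 best=75, l++
l=5 r=7: min(3,17)*2=6 best=75, l++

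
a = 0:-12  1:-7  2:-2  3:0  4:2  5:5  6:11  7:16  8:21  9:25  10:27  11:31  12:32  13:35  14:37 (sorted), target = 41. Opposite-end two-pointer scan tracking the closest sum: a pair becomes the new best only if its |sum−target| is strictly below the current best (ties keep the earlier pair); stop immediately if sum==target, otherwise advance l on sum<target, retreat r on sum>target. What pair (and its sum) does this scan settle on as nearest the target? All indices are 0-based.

pair (16, 25) with sum 41 (|Δ|=0)

[0,14] -12+37=25 d=16 * → l++
[1,14] -7+37=30 d=11 * → l++
[2,14] -2+37=35 d=6 * → l++
[3,14] 0+37=37 d=4 * → l++
[4,14] 2+37=39 d=2 * → l++
[5,14] 5+37=42 d=1 * → r--
[5,13] 5+35=40 d=1 → l++
[6,13] 11+35=46 d=5 → r--
[6,12] 11+32=43 d=2 → r--
[6,11] 11+31=42 d=1 → r--
[6,10] 11+27=38 d=3 → l++
[7,10] 16+27=43 d=2 → r--
[7,9] 16+25=41 d=0 * → stop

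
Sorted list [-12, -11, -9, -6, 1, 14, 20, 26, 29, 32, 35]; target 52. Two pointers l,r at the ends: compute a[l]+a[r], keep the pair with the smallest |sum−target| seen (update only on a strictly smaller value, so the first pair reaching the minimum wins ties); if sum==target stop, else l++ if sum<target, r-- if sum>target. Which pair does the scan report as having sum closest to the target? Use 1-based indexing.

pair (20, 32) with sum 52 (|Δ|=0)

[1,11] -12+35=23 d=29 * → l++
[2,11] -11+35=24 d=28 * → l++
[3,11] -9+35=26 d=26 * → l++
[4,11] -6+35=29 d=23 * → l++
[5,11] 1+35=36 d=16 * → l++
[6,11] 14+35=49 d=3 * → l++
[7,11] 20+35=55 d=3 → r--
[7,10] 20+32=52 d=0 * → stop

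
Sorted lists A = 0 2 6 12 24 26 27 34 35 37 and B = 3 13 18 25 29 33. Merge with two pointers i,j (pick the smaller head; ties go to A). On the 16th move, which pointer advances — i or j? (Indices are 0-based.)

[i=0,j=0] A[i]=0<=B[j]=3 take 0 → i++
[i=1,j=0] A[i]=2<=B[j]=3 take 2 → i++
[i=2,j=0] A[i]=6>B[j]=3 take 3 → j++
[i=2,j=1] A[i]=6<=B[j]=13 take 6 → i++
[i=3,j=1] A[i]=12<=B[j]=13 take 12 → i++
[i=4,j=1] A[i]=24>B[j]=13 take 13 → j++
[i=4,j=2] A[i]=24>B[j]=18 take 18 → j++
[i=4,j=3] A[i]=24<=B[j]=25 take 24 → i++
[i=5,j=3] A[i]=26>B[j]=25 take 25 → j++
[i=5,j=4] A[i]=26<=B[j]=29 take 26 → i++
[i=6,j=4] A[i]=27<=B[j]=29 take 27 → i++
[i=7,j=4] A[i]=34>B[j]=29 take 29 → j++
[i=7,j=5] A[i]=34>B[j]=33 take 33 → j++
[i=7,j=6] B done, take A[i]=34 → i++
[i=8,j=6] B done, take A[i]=35 → i++
[i=9,j=6] B done, take A[i]=37 → i++

i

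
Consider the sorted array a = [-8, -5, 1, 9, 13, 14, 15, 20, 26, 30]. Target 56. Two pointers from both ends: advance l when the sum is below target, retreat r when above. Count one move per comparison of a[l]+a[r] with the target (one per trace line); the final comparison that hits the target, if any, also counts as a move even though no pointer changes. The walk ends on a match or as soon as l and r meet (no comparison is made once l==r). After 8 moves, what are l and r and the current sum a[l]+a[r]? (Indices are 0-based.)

l=8, r=9, sum=56

[0,9] -8+30=22 <56 → l++
[1,9] -5+30=25 <56 → l++
[2,9] 1+30=31 <56 → l++
[3,9] 9+30=39 <56 → l++
[4,9] 13+30=43 <56 → l++
[5,9] 14+30=44 <56 → l++
[6,9] 15+30=45 <56 → l++
[7,9] 20+30=50 <56 → l++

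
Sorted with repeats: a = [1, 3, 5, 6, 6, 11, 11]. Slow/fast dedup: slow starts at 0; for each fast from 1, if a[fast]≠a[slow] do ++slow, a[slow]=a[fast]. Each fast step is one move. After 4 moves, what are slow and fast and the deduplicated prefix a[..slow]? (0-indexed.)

slow=0 fast=1: a[fast]=3≠a[slow]=1 write a[1]=3, slow++,fast++
slow=1 fast=2: a[fast]=5≠a[slow]=3 write a[2]=5, slow++,fast++
slow=2 fast=3: a[fast]=6≠a[slow]=5 write a[3]=6, slow++,fast++
slow=3 fast=4: a[fast]=6=a[slow] dup, fast++

slow=3, fast=5, prefix=[1, 3, 5, 6]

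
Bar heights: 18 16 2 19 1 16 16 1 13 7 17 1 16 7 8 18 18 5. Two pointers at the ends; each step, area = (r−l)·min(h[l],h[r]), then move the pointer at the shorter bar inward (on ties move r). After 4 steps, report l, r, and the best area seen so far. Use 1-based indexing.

l=1 r=18: min(18,5)*17=85 best=85 *, r--
l=1 r=17: min(18,18)*16=288 best=288 *, r--
l=1 r=16: min(18,18)*15=270 best=288, r--
l=1 r=15: min(18,8)*14=112 best=288, r--

l=1, r=14, best area=288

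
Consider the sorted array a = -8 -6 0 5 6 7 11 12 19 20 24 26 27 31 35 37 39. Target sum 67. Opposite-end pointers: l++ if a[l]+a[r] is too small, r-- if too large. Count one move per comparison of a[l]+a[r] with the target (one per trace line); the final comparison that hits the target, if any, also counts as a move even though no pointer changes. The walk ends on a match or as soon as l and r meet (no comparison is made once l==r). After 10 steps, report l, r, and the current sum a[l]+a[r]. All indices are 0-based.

l=10, r=16, sum=63

l=0 r=16: -8+39=31 <67, l++
l=1 r=16: -6+39=33 <67, l++
l=2 r=16: 0+39=39 <67, l++
l=3 r=16: 5+39=44 <67, l++
l=4 r=16: 6+39=45 <67, l++
l=5 r=16: 7+39=46 <67, l++
l=6 r=16: 11+39=50 <67, l++
l=7 r=16: 12+39=51 <67, l++
l=8 r=16: 19+39=58 <67, l++
l=9 r=16: 20+39=59 <67, l++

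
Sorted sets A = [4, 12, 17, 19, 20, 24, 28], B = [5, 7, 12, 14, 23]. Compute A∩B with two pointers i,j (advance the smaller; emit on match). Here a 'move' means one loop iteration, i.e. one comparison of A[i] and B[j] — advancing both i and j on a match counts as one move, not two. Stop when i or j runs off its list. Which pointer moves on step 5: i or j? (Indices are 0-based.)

[i=0,j=0] 4<5 → i++
[i=1,j=0] 12>5 → j++
[i=1,j=1] 12>7 → j++
[i=1,j=2] 12==12 emit → i++,j++
[i=2,j=3] 17>14 → j++

j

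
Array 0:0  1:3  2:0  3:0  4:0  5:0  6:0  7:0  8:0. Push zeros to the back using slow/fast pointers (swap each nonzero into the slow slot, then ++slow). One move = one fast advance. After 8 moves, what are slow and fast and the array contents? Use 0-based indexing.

slow=1, fast=8, a=[3, 0, 0, 0, 0, 0, 0, 0, 0]

slow=0 fast=0: a[fast]=0, fast++
slow=0 fast=1: a[fast]=3≠0 swap→a[0]=3, slow++,fast++
slow=1 fast=2: a[fast]=0, fast++
slow=1 fast=3: a[fast]=0, fast++
slow=1 fast=4: a[fast]=0, fast++
slow=1 fast=5: a[fast]=0, fast++
slow=1 fast=6: a[fast]=0, fast++
slow=1 fast=7: a[fast]=0, fast++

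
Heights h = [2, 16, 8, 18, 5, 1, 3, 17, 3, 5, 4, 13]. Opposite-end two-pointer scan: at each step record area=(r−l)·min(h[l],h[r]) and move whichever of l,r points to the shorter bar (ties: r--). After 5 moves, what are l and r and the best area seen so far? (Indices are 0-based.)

l=0 r=11: min(2,13)*11=22 best=22 *, l++
l=1 r=11: min(16,13)*10=130 best=130 *, r--
l=1 r=10: min(16,4)*9=36 best=130, r--
l=1 r=9: min(16,5)*8=40 best=130, r--
l=1 r=8: min(16,3)*7=21 best=130, r--

l=1, r=7, best area=130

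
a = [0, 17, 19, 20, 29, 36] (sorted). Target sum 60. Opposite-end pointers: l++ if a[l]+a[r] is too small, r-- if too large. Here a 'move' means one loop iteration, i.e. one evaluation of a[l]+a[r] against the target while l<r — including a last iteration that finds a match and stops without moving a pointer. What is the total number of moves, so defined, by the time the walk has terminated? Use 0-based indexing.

5 moves

l=0 r=5: 0+36=36 <60, l++
l=1 r=5: 17+36=53 <60, l++
l=2 r=5: 19+36=55 <60, l++
l=3 r=5: 20+36=56 <60, l++
l=4 r=5: 29+36=65 >60, r--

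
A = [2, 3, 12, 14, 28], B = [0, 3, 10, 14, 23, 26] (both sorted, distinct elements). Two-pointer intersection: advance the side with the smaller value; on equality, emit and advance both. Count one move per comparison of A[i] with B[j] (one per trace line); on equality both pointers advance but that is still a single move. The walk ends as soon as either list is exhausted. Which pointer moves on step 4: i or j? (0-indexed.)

[i=0,j=0] 2>0 → j++
[i=0,j=1] 2<3 → i++
[i=1,j=1] 3==3 emit → i++,j++
[i=2,j=2] 12>10 → j++

j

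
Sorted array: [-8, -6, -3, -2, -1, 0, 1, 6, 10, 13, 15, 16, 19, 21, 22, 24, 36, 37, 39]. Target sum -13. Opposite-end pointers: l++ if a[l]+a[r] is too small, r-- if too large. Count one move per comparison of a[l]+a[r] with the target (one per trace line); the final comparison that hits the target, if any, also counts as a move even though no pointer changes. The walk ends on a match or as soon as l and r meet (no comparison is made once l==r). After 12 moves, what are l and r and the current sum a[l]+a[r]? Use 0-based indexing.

l=0 r=18: -8+39=31 >-13, r--
l=0 r=17: -8+37=29 >-13, r--
l=0 r=16: -8+36=28 >-13, r--
l=0 r=15: -8+24=16 >-13, r--
l=0 r=14: -8+22=14 >-13, r--
l=0 r=13: -8+21=13 >-13, r--
l=0 r=12: -8+19=11 >-13, r--
l=0 r=11: -8+16=8 >-13, r--
l=0 r=10: -8+15=7 >-13, r--
l=0 r=9: -8+13=5 >-13, r--
l=0 r=8: -8+10=2 >-13, r--
l=0 r=7: -8+6=-2 >-13, r--

l=0, r=6, sum=-7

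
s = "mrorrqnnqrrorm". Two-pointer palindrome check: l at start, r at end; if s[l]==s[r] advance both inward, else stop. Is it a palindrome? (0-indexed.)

palindrome

[0,13] 'm'=='m' → l++,r--
[1,12] 'r'=='r' → l++,r--
[2,11] 'o'=='o' → l++,r--
[3,10] 'r'=='r' → l++,r--
[4,9] 'r'=='r' → l++,r--
[5,8] 'q'=='q' → l++,r--
[6,7] 'n'=='n' → l++,r--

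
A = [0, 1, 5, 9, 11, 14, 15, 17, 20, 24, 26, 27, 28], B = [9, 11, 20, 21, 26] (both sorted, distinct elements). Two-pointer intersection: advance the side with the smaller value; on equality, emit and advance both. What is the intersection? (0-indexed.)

intersection = [9, 11, 20, 26]

[i=0,j=0] 0<9 → i++
[i=1,j=0] 1<9 → i++
[i=2,j=0] 5<9 → i++
[i=3,j=0] 9==9 emit → i++,j++
[i=4,j=1] 11==11 emit → i++,j++
[i=5,j=2] 14<20 → i++
[i=6,j=2] 15<20 → i++
[i=7,j=2] 17<20 → i++
[i=8,j=2] 20==20 emit → i++,j++
[i=9,j=3] 24>21 → j++
[i=9,j=4] 24<26 → i++
[i=10,j=4] 26==26 emit → i++,j++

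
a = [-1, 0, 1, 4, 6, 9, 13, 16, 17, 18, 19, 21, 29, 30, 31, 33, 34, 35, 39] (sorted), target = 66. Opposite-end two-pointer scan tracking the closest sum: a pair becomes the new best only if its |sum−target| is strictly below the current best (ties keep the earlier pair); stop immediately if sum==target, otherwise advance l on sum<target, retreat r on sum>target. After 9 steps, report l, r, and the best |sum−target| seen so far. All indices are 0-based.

l=9, r=18, best |Δ|=10

l=0 r=18: -1+39=38 d=28 *, l++
l=1 r=18: 0+39=39 d=27 *, l++
l=2 r=18: 1+39=40 d=26 *, l++
l=3 r=18: 4+39=43 d=23 *, l++
l=4 r=18: 6+39=45 d=21 *, l++
l=5 r=18: 9+39=48 d=18 *, l++
l=6 r=18: 13+39=52 d=14 *, l++
l=7 r=18: 16+39=55 d=11 *, l++
l=8 r=18: 17+39=56 d=10 *, l++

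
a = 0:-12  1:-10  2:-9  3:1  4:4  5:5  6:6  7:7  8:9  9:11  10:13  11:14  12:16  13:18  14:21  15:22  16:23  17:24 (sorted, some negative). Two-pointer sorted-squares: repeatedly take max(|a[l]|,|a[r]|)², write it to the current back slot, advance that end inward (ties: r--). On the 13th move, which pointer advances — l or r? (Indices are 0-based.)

l

[0,17] |-12|<=|24| out[17]=576 → r--
[0,16] |-12|<=|23| out[16]=529 → r--
[0,15] |-12|<=|22| out[15]=484 → r--
[0,14] |-12|<=|21| out[14]=441 → r--
[0,13] |-12|<=|18| out[13]=324 → r--
[0,12] |-12|<=|16| out[12]=256 → r--
[0,11] |-12|<=|14| out[11]=196 → r--
[0,10] |-12|<=|13| out[10]=169 → r--
[0,9] |-12|>|11| out[9]=144 → l++
[1,9] |-10|<=|11| out[8]=121 → r--
[1,8] |-10|>|9| out[7]=100 → l++
[2,8] |-9|<=|9| out[6]=81 → r--
[2,7] |-9|>|7| out[5]=81 → l++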